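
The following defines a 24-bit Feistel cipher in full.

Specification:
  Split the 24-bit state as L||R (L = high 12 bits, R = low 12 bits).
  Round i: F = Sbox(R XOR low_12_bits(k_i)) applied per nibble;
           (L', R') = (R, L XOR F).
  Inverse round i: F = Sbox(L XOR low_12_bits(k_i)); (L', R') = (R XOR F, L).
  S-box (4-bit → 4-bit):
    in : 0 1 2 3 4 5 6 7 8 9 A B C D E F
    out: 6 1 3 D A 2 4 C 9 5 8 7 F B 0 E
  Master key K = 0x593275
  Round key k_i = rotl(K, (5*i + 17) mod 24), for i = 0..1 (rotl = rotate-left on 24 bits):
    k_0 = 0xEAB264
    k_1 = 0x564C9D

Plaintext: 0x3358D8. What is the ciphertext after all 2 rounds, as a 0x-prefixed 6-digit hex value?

s_0 = plaintext = 0x3358D8
s_1 = Round(s_0, k_0) = 0x8D8B4A
s_2 = Round(s_1, k_1) = 0xB4A464

0xB4A464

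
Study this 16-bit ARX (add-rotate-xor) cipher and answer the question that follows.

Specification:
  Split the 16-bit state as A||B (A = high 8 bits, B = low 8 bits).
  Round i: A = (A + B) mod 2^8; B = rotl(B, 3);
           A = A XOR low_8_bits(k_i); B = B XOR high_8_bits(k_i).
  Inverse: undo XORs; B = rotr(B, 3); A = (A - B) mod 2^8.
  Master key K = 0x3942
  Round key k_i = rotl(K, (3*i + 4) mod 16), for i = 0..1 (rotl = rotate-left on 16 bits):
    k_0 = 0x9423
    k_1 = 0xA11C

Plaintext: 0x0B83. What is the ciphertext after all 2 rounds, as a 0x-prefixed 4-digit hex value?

s_0 = plaintext = 0x0B83
s_1 = Round(s_0, k_0) = 0xAD88
s_2 = Round(s_1, k_1) = 0x29E5

0x29E5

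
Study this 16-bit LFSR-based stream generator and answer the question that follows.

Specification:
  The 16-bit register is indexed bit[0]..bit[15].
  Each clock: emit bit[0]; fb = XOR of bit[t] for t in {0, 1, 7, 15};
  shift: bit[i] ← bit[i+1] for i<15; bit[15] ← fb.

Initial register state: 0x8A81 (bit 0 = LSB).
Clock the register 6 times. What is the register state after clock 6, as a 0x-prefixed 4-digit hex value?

reg_0 = 0x8A81
clock 1: out=1, reg = 0xC540
clock 2: out=0, reg = 0xE2A0
clock 3: out=0, reg = 0x7150
clock 4: out=0, reg = 0x38A8
clock 5: out=0, reg = 0x9C54
clock 6: out=0, reg = 0xCE2A

0xCE2A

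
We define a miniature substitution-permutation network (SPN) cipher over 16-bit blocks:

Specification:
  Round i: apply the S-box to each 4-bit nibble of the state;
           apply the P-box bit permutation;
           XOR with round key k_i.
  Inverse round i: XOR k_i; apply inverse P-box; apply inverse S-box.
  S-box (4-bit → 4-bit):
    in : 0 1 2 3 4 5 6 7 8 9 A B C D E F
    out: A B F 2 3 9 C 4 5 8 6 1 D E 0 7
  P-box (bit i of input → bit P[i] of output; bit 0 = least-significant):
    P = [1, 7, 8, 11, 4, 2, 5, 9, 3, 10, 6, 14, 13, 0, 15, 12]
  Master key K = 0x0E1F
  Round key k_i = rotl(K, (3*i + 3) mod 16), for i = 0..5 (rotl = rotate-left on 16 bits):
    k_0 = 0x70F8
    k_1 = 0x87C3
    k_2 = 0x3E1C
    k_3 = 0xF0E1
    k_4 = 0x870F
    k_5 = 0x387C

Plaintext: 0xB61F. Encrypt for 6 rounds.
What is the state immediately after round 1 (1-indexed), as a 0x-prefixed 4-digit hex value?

s_0 = plaintext = 0xB61F
s_1 = Round(s_0, k_0) = 0x132E
s_2 = Round(s_1, k_1) = 0xB1F6
s_3 = Round(s_2, k_2) = 0x5320
s_4 = Round(s_3, k_3) = 0xCE55
s_5 = Round(s_4, k_4) = 0x3D1D
s_6 = Round(s_5, k_5) = 0x77A9

0x132E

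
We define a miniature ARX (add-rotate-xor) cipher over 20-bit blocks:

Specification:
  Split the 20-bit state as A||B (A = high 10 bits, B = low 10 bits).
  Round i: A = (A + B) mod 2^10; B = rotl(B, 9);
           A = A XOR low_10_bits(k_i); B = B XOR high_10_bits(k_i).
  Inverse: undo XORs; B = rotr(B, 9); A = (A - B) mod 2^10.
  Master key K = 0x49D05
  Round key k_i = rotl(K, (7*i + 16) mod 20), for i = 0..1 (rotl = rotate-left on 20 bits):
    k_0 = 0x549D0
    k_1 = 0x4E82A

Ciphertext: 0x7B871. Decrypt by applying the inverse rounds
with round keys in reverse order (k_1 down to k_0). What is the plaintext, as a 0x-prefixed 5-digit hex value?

s_0 = ciphertext = 0x7B871
s_1 = InvRound(s_0, k_1) = 0xCBA96
s_2 = InvRound(s_1, k_0) = 0xDD789

0xDD789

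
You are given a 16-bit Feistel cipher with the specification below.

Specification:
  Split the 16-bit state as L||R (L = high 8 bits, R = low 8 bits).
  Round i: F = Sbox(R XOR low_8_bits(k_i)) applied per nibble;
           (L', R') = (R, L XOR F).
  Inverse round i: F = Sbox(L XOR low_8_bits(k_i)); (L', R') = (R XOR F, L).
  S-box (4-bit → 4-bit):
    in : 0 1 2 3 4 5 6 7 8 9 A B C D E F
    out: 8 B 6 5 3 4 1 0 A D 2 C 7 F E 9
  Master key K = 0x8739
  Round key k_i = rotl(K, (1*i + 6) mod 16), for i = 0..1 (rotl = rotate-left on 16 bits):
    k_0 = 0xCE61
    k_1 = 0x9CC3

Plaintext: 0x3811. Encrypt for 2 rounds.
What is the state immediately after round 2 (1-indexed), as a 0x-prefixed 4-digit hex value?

s_0 = plaintext = 0x3811
s_1 = Round(s_0, k_0) = 0x1130
s_2 = Round(s_1, k_1) = 0x3084

0x3084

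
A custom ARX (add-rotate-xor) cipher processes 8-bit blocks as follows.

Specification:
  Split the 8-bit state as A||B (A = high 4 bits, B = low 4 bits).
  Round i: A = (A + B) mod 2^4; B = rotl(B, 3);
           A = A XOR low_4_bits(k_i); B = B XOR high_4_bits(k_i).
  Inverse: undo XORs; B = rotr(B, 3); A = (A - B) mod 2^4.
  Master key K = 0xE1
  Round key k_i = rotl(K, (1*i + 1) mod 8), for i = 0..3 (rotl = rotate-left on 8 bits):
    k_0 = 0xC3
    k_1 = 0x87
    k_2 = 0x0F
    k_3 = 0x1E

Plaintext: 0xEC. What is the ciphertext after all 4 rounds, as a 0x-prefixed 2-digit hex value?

0x26

s_0 = plaintext = 0xEC
s_1 = Round(s_0, k_0) = 0x9A
s_2 = Round(s_1, k_1) = 0x4D
s_3 = Round(s_2, k_2) = 0xEE
s_4 = Round(s_3, k_3) = 0x26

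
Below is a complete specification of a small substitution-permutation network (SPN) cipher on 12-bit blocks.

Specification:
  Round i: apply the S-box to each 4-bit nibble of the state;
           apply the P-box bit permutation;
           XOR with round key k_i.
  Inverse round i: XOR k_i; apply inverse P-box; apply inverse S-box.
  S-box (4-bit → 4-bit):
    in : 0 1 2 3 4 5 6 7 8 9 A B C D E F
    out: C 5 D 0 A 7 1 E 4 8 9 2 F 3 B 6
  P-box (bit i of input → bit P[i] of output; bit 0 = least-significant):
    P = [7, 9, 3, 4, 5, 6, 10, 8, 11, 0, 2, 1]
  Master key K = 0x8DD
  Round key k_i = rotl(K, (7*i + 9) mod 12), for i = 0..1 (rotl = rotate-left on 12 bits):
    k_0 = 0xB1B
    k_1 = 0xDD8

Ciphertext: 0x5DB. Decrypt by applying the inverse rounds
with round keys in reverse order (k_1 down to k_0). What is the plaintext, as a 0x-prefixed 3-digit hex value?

0x328

s_0 = ciphertext = 0x5DB
s_1 = InvRound(s_0, k_1) = 0xE33
s_2 = InvRound(s_1, k_0) = 0x328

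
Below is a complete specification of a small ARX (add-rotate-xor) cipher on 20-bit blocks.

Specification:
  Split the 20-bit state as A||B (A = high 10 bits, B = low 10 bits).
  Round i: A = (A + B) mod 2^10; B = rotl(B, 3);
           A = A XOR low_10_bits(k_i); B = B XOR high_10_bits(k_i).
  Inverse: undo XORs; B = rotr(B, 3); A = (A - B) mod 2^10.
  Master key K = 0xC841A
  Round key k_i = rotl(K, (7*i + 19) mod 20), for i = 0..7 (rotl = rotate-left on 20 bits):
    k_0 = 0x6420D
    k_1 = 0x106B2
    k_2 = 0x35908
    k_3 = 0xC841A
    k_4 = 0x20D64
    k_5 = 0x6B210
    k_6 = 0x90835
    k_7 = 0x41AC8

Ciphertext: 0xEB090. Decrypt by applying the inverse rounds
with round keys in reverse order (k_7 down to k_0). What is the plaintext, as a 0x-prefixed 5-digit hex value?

0xA5A2A

s_0 = ciphertext = 0xEB090
s_1 = InvRound(s_0, k_7) = 0x8CB32
s_2 = InvRound(s_1, k_6) = 0x7642E
s_3 = InvRound(s_2, k_5) = 0xA6530
s_4 = InvRound(s_3, k_4) = 0x91DB6
s_5 = InvRound(s_4, k_3) = 0xA2FD2
s_6 = InvRound(s_5, k_2) = 0x48E60
s_7 = InvRound(s_6, k_1) = 0xB34C4
s_8 = InvRound(s_7, k_0) = 0xA5A2A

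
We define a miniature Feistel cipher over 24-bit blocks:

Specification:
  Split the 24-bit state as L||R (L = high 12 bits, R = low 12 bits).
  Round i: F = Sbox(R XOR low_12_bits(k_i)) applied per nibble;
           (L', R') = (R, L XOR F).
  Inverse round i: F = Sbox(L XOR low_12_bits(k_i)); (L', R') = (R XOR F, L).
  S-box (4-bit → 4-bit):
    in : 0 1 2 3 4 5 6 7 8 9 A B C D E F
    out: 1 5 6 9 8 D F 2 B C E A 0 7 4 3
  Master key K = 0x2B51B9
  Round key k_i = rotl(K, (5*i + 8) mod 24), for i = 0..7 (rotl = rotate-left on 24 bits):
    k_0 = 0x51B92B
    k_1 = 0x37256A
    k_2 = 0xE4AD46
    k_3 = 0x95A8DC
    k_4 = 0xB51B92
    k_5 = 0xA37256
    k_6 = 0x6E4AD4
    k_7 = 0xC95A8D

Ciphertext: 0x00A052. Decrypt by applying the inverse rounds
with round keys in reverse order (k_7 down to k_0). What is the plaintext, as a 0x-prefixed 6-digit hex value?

0x20CA04

s_0 = ciphertext = 0x00A052
s_1 = InvRound(s_0, k_7) = 0xEE000A
s_2 = InvRound(s_1, k_6) = 0x892EE0
s_3 = InvRound(s_2, k_5) = 0x0E8892
s_4 = InvRound(s_3, k_4) = 0x2BC0E8
s_5 = InvRound(s_4, k_3) = 0xE192BC
s_6 = InvRound(s_5, k_2) = 0xB6FE19
s_7 = InvRound(s_6, k_1) = 0xA04B6F
s_8 = InvRound(s_7, k_0) = 0x20CA04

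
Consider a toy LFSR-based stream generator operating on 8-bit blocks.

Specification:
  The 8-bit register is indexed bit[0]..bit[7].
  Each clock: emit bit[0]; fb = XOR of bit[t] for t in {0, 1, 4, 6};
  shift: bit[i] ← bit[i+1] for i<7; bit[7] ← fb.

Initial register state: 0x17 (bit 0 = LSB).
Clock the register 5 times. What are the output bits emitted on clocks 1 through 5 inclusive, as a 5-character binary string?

reg_0 = 0x17
clock 1: out=1, reg = 0x8B
clock 2: out=1, reg = 0x45
clock 3: out=1, reg = 0x22
clock 4: out=0, reg = 0x91
clock 5: out=1, reg = 0x48

11101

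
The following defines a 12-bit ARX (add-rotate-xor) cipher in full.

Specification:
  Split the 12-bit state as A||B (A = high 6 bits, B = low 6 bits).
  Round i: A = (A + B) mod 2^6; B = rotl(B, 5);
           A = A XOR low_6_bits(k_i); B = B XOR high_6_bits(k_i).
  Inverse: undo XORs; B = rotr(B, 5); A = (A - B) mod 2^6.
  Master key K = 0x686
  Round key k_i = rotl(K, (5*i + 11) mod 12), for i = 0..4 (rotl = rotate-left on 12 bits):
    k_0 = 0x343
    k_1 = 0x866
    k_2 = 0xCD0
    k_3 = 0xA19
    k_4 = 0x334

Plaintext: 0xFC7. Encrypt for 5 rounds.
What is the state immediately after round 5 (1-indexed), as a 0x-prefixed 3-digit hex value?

s_0 = plaintext = 0xFC7
s_1 = Round(s_0, k_0) = 0x16E
s_2 = Round(s_1, k_1) = 0x576
s_3 = Round(s_2, k_2) = 0x6E8
s_4 = Round(s_3, k_3) = 0x6BC
s_5 = Round(s_4, k_4) = 0x892

0x892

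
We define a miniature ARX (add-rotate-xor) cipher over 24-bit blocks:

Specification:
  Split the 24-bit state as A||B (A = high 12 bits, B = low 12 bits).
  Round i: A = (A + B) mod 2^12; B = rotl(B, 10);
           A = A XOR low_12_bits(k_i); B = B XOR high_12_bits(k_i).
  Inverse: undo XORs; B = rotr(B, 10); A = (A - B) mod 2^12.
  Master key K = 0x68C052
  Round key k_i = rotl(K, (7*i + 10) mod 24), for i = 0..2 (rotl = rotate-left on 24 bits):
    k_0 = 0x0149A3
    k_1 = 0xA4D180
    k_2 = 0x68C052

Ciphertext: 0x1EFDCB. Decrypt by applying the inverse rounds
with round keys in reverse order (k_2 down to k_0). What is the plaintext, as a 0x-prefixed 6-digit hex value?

0x90A567

s_0 = ciphertext = 0x1EFDCB
s_1 = InvRound(s_0, k_2) = 0x49FD1E
s_2 = InvRound(s_1, k_1) = 0x7D2D4D
s_3 = InvRound(s_2, k_0) = 0x90A567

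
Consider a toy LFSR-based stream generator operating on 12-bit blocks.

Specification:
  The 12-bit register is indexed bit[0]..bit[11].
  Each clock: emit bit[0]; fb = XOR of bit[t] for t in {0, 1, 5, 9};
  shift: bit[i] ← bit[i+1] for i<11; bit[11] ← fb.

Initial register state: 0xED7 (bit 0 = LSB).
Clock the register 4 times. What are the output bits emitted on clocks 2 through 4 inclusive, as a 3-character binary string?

reg_0 = 0xED7
clock 1: out=1, reg = 0xF6B
clock 2: out=1, reg = 0x7B5
clock 3: out=1, reg = 0xBDA
clock 4: out=0, reg = 0x5ED

110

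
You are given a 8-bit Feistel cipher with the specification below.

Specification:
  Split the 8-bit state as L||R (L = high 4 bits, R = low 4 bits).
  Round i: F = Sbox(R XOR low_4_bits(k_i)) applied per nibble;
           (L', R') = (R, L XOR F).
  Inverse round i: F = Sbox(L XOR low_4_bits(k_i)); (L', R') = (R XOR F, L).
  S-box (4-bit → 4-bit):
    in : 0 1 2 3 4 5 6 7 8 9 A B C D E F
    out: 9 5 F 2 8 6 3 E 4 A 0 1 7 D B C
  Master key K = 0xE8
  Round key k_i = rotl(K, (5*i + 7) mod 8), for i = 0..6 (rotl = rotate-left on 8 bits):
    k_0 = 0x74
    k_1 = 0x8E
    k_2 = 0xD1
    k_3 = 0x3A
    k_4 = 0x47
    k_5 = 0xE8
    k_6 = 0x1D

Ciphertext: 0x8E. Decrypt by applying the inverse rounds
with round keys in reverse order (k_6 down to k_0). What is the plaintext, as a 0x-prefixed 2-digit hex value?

0x26

s_0 = ciphertext = 0x8E
s_1 = InvRound(s_0, k_6) = 0x88
s_2 = InvRound(s_1, k_5) = 0x18
s_3 = InvRound(s_2, k_4) = 0xB1
s_4 = InvRound(s_3, k_3) = 0x4B
s_5 = InvRound(s_4, k_2) = 0xD4
s_6 = InvRound(s_5, k_1) = 0x6D
s_7 = InvRound(s_6, k_0) = 0x26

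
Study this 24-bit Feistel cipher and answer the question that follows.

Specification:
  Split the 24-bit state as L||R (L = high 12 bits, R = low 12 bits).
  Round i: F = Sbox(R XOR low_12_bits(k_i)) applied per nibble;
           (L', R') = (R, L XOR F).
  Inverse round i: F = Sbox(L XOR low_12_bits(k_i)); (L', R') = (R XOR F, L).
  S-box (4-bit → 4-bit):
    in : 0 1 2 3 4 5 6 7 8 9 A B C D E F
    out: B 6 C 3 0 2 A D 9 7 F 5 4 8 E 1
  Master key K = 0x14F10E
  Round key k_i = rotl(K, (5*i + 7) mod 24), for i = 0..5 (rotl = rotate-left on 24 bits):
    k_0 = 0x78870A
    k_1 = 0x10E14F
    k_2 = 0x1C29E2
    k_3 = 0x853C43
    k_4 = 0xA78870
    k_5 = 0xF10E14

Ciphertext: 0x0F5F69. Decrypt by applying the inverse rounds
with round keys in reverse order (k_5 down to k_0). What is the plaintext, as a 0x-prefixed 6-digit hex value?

s_0 = ciphertext = 0x0F5F69
s_1 = InvRound(s_0, k_5) = 0x18F0F5
s_2 = InvRound(s_1, k_4) = 0x7E418F
s_3 = InvRound(s_2, k_3) = 0x4727E4
s_4 = InvRound(s_3, k_2) = 0xF9F472
s_5 = InvRound(s_4, k_1) = 0xAF9F9F
s_6 = InvRound(s_5, k_0) = 0x78CAF9

0x78CAF9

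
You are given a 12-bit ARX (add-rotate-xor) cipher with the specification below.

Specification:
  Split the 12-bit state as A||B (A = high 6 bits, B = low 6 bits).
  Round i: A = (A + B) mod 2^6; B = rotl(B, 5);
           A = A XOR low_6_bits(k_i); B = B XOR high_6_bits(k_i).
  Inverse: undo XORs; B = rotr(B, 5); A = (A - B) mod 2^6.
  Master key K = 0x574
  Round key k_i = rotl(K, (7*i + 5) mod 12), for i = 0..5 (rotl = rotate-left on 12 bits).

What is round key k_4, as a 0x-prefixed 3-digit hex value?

K = 0x574
k_0 = rotl(K, (7*0+5) mod 12) = rotl(K, 5) = 0xE8A
k_1 = rotl(K, (7*1+5) mod 12) = rotl(K, 0) = 0x574
k_2 = rotl(K, (7*2+5) mod 12) = rotl(K, 7) = 0xA2B
k_3 = rotl(K, (7*3+5) mod 12) = rotl(K, 2) = 0x5D1
k_4 = rotl(K, (7*4+5) mod 12) = rotl(K, 9) = 0x8AE

0x8AE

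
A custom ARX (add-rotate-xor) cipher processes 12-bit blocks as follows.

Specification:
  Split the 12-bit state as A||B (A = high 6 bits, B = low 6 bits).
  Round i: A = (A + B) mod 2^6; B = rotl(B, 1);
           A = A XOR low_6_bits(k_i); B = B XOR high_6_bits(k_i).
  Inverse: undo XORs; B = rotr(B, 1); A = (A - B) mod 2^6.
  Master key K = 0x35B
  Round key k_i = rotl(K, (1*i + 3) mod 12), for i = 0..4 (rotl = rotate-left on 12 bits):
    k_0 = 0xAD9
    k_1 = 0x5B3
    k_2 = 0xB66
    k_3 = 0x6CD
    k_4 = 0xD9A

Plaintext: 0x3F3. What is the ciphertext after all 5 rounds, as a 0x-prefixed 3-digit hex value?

s_0 = plaintext = 0x3F3
s_1 = Round(s_0, k_0) = 0x6CC
s_2 = Round(s_1, k_1) = 0x50E
s_3 = Round(s_2, k_2) = 0x131
s_4 = Round(s_3, k_3) = 0xE38
s_5 = Round(s_4, k_4) = 0xA87

0xA87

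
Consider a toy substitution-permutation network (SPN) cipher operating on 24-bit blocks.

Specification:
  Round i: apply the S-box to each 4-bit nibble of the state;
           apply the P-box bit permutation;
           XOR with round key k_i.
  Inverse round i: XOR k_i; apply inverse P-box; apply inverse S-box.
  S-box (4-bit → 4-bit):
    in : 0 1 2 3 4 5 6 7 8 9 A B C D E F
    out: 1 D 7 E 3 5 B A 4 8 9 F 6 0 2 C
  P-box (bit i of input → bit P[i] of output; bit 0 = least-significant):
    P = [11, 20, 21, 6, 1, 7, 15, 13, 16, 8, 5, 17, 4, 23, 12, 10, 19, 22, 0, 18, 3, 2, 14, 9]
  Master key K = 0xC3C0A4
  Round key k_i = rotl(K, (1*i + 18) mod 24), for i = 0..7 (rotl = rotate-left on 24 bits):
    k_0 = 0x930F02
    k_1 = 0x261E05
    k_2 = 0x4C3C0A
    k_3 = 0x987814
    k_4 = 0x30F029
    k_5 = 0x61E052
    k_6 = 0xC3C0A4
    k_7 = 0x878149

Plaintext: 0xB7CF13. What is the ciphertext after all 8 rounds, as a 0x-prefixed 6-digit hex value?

0x90741D

s_0 = plaintext = 0xB7CF13
s_1 = Round(s_0, k_0) = 0x65FD6C
s_2 = Round(s_1, k_1) = 0x1E288A
s_3 = Round(s_2, k_2) = 0x8CE672
s_4 = Round(s_3, k_3) = 0x6B1195
s_5 = Round(s_4, k_4) = 0x5FCE14
s_6 = Round(s_5, k_5) = 0xF51959
s_7 = Round(s_6, k_6) = 0xC916F7
s_8 = Round(s_7, k_7) = 0x90741D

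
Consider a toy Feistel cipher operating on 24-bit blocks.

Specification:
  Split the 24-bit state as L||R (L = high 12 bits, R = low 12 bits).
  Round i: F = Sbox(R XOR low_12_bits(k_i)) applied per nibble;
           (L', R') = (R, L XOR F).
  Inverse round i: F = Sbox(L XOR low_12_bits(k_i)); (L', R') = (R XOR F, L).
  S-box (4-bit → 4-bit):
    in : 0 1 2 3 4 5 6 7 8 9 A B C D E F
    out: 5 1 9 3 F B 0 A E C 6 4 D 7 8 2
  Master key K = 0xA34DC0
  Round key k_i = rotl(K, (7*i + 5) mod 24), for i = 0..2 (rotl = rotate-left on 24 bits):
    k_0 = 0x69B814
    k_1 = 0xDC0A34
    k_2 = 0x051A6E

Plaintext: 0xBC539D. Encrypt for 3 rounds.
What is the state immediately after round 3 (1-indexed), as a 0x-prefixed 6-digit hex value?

s_0 = plaintext = 0xBC539D
s_1 = Round(s_0, k_0) = 0x39DF29
s_2 = Round(s_1, k_1) = 0xF2988A
s_3 = Round(s_2, k_2) = 0x88A6A6

0x88A6A6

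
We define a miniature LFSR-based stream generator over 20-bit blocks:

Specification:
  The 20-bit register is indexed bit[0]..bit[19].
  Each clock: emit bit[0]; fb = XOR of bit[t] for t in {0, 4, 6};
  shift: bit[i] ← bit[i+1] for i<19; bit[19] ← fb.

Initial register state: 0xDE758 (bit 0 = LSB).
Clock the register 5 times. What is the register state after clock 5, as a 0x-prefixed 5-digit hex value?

0x86F3A

reg_0 = 0xDE758
clock 1: out=0, reg = 0x6F3AC
clock 2: out=0, reg = 0x379D6
clock 3: out=0, reg = 0x1BCEB
clock 4: out=1, reg = 0x0DE75
clock 5: out=1, reg = 0x86F3A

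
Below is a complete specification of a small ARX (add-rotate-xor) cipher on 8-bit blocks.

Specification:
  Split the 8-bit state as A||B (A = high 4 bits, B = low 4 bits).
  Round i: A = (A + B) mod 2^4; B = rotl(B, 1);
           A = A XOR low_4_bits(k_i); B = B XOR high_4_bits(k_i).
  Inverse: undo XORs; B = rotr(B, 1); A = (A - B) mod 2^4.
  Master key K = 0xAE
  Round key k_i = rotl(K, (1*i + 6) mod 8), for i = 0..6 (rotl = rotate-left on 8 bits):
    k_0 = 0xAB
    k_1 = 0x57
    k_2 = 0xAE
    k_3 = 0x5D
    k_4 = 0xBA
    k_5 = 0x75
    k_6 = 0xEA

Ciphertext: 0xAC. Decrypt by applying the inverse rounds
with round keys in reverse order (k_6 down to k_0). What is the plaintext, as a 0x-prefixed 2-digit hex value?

s_0 = ciphertext = 0xAC
s_1 = InvRound(s_0, k_6) = 0xF1
s_2 = InvRound(s_1, k_5) = 0x73
s_3 = InvRound(s_2, k_4) = 0x94
s_4 = InvRound(s_3, k_3) = 0xC8
s_5 = InvRound(s_4, k_2) = 0x11
s_6 = InvRound(s_5, k_1) = 0x42
s_7 = InvRound(s_6, k_0) = 0xB4

0xB4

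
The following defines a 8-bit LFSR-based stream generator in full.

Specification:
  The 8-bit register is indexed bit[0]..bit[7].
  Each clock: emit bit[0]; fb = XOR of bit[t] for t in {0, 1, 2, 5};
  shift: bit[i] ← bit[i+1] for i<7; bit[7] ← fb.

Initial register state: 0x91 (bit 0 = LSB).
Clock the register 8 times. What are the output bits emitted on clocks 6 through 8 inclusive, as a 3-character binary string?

001

reg_0 = 0x91
clock 1: out=1, reg = 0xC8
clock 2: out=0, reg = 0x64
clock 3: out=0, reg = 0x32
clock 4: out=0, reg = 0x19
clock 5: out=1, reg = 0x8C
clock 6: out=0, reg = 0xC6
clock 7: out=0, reg = 0x63
clock 8: out=1, reg = 0xB1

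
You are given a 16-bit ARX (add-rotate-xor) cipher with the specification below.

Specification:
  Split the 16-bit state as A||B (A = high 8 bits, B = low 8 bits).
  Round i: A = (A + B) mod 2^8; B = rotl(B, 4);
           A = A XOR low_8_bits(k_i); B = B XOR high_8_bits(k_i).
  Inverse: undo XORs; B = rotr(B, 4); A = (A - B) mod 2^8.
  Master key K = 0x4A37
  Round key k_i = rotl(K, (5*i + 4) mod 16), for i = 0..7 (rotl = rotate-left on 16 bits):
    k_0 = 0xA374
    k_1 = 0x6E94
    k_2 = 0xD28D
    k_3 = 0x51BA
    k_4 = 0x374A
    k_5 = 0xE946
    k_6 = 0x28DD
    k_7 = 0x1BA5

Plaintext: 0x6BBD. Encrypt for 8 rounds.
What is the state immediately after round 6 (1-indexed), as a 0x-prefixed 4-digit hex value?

0x450F

s_0 = plaintext = 0x6BBD
s_1 = Round(s_0, k_0) = 0x5C78
s_2 = Round(s_1, k_1) = 0x40E9
s_3 = Round(s_2, k_2) = 0xA44C
s_4 = Round(s_3, k_3) = 0x4A95
s_5 = Round(s_4, k_4) = 0x956E
s_6 = Round(s_5, k_5) = 0x450F
s_7 = Round(s_6, k_6) = 0x89D8
s_8 = Round(s_7, k_7) = 0xC496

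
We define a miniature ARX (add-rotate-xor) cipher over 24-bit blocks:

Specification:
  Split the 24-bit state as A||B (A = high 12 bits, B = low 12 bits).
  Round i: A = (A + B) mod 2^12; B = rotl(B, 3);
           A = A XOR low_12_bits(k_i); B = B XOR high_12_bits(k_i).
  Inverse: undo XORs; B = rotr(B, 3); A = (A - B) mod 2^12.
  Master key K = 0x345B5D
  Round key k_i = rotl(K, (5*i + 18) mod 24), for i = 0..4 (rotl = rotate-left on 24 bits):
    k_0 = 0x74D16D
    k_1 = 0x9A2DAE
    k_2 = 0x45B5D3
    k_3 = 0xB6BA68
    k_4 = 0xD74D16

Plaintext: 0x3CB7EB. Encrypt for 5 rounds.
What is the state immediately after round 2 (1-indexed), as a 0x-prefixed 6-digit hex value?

s_0 = plaintext = 0x3CB7EB
s_1 = Round(s_0, k_0) = 0xADB816
s_2 = Round(s_1, k_1) = 0xF5F916
s_3 = Round(s_2, k_2) = 0xDA6CEF
s_4 = Round(s_3, k_3) = 0x0FDC15
s_5 = Round(s_4, k_4) = 0x004DDA

0xF5F916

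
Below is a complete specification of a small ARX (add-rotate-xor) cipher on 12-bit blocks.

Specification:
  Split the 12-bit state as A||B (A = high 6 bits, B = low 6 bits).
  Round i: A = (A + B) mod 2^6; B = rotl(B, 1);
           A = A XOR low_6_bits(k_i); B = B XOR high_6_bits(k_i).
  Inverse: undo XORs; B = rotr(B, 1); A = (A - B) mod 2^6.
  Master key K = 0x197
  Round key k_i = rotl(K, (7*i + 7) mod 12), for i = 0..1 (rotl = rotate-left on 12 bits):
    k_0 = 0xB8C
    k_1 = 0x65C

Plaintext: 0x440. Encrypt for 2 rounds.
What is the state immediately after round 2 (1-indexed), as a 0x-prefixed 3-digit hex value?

s_0 = plaintext = 0x440
s_1 = Round(s_0, k_0) = 0x76E
s_2 = Round(s_1, k_1) = 0x5C4

0x5C4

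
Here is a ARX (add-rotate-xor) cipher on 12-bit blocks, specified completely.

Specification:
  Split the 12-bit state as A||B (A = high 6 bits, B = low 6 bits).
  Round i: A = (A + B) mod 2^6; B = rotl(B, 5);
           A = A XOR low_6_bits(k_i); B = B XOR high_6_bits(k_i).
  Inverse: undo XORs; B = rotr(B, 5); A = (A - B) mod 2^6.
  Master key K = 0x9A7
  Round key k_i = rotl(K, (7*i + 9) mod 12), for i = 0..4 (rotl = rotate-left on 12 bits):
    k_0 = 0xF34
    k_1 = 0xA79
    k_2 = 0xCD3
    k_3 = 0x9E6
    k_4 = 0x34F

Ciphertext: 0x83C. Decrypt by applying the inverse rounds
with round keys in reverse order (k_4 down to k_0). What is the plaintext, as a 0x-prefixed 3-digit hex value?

s_0 = ciphertext = 0x83C
s_1 = InvRound(s_0, k_4) = 0x323
s_2 = InvRound(s_1, k_3) = 0x888
s_3 = InvRound(s_2, k_2) = 0xEB7
s_4 = InvRound(s_3, k_1) = 0x1FC
s_5 = InvRound(s_4, k_0) = 0xCC0

0xCC0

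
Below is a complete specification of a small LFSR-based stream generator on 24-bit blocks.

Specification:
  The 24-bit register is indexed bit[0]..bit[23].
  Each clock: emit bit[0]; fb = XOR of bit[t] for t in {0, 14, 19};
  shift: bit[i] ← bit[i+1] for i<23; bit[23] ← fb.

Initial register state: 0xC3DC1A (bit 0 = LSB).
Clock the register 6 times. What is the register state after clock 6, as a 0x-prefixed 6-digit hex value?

0xB70F70

reg_0 = 0xC3DC1A
clock 1: out=0, reg = 0xE1EE0D
clock 2: out=1, reg = 0x70F706
clock 3: out=0, reg = 0xB87B83
clock 4: out=1, reg = 0xDC3DC1
clock 5: out=1, reg = 0x6E1EE0
clock 6: out=0, reg = 0xB70F70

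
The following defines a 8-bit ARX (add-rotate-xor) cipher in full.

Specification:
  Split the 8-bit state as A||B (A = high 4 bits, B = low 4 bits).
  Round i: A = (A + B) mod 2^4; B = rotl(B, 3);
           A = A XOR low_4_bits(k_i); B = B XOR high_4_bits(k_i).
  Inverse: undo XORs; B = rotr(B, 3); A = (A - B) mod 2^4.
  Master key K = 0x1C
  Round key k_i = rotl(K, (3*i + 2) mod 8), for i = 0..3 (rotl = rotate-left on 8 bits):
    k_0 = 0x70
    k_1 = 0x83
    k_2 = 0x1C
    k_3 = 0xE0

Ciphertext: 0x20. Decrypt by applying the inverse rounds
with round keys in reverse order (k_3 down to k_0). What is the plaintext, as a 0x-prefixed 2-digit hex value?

s_0 = ciphertext = 0x20
s_1 = InvRound(s_0, k_3) = 0x5D
s_2 = InvRound(s_1, k_2) = 0x09
s_3 = InvRound(s_2, k_1) = 0x12
s_4 = InvRound(s_3, k_0) = 0x7A

0x7A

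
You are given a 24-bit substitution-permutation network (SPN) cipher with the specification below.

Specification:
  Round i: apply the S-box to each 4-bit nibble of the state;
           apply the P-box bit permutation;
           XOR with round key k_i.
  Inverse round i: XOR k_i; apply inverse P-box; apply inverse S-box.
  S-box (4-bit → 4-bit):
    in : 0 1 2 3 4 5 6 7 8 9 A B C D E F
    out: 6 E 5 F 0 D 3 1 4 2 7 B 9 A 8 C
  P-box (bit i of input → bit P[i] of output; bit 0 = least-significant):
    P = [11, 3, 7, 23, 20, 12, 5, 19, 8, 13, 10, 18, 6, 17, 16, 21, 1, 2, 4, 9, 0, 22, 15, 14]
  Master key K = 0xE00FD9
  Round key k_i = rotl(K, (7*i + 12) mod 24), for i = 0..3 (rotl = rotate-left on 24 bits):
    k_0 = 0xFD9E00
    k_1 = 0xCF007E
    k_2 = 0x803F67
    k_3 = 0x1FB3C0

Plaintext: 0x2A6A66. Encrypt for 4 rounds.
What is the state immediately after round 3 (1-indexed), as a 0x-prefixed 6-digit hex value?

0x02FE14

s_0 = plaintext = 0x2A6A66
s_1 = Round(s_0, k_0) = 0xEF235F
s_2 = Round(s_1, k_1) = 0x52678E
s_3 = Round(s_2, k_2) = 0x02FE14
s_4 = Round(s_3, k_3) = 0x7223F2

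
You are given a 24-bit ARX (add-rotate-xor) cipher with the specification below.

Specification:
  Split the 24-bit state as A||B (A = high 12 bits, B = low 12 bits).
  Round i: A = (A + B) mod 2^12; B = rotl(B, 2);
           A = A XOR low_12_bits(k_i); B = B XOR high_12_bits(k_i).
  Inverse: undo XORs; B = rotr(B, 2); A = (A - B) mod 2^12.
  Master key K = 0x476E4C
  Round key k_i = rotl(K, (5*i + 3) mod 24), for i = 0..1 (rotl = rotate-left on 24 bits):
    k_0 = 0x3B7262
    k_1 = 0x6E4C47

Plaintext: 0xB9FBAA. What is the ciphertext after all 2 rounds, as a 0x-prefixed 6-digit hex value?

s_0 = plaintext = 0xB9FBAA
s_1 = Round(s_0, k_0) = 0x52BD1D
s_2 = Round(s_1, k_1) = 0xE0F293

0xE0F293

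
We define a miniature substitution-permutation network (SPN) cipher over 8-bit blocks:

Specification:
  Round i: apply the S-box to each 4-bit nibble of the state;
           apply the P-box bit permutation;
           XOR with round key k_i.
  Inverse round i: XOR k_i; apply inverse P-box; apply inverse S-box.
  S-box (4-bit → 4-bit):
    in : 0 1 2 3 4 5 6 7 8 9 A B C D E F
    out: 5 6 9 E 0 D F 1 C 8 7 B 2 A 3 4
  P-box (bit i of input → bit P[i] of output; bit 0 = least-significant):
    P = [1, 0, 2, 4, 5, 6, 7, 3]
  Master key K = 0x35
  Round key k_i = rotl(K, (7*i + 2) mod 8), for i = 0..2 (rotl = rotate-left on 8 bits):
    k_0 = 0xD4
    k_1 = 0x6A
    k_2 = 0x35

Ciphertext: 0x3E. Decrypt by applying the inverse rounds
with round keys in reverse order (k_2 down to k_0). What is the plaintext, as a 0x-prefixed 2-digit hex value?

s_0 = ciphertext = 0x3E
s_1 = InvRound(s_0, k_2) = 0x9E
s_2 = InvRound(s_1, k_1) = 0xA8
s_3 = InvRound(s_2, k_0) = 0xB8

0xB8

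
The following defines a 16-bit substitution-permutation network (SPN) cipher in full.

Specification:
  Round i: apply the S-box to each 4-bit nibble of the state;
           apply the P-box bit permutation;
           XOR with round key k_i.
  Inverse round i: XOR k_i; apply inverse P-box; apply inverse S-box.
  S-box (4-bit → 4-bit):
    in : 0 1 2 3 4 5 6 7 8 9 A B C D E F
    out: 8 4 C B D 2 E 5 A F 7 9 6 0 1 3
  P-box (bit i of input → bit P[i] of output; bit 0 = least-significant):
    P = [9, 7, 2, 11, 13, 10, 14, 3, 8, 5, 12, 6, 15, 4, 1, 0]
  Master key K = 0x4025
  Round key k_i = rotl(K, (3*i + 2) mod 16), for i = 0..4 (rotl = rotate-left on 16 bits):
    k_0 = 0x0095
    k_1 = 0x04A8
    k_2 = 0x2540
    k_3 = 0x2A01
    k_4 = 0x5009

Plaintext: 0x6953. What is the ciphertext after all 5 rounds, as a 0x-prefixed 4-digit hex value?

s_0 = plaintext = 0x6953
s_1 = Round(s_0, k_0) = 0x1F66
s_2 = Round(s_1, k_1) = 0x4906
s_3 = Round(s_2, k_2) = 0xBCAF
s_4 = Round(s_3, k_3) = 0xDCA0
s_5 = Round(s_4, k_4) = 0x2C29

0x2C29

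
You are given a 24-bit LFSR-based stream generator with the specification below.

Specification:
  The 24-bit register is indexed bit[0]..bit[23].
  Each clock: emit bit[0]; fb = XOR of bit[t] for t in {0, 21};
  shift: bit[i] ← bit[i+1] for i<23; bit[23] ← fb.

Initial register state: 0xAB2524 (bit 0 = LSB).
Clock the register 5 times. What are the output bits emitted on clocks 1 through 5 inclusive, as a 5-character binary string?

00100

reg_0 = 0xAB2524
clock 1: out=0, reg = 0xD59292
clock 2: out=0, reg = 0x6AC949
clock 3: out=1, reg = 0x3564A4
clock 4: out=0, reg = 0x9AB252
clock 5: out=0, reg = 0x4D5929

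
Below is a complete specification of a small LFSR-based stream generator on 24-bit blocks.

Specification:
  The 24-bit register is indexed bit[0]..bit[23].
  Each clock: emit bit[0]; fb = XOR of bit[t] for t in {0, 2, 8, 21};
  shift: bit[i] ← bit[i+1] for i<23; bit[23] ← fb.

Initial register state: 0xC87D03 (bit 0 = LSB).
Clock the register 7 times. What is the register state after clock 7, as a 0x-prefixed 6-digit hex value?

reg_0 = 0xC87D03
clock 1: out=1, reg = 0x643E81
clock 2: out=1, reg = 0x321F40
clock 3: out=0, reg = 0x190FA0
clock 4: out=0, reg = 0x8C87D0
clock 5: out=0, reg = 0xC643E8
clock 6: out=0, reg = 0xE321F4
clock 7: out=0, reg = 0xF190FA

0xF190FA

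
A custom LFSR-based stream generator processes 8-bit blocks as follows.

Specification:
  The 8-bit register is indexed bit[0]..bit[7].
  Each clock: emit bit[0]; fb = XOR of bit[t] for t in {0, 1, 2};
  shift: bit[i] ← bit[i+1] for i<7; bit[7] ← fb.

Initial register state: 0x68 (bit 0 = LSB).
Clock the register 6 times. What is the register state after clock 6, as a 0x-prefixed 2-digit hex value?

reg_0 = 0x68
clock 1: out=0, reg = 0x34
clock 2: out=0, reg = 0x9A
clock 3: out=0, reg = 0xCD
clock 4: out=1, reg = 0x66
clock 5: out=0, reg = 0x33
clock 6: out=1, reg = 0x19

0x19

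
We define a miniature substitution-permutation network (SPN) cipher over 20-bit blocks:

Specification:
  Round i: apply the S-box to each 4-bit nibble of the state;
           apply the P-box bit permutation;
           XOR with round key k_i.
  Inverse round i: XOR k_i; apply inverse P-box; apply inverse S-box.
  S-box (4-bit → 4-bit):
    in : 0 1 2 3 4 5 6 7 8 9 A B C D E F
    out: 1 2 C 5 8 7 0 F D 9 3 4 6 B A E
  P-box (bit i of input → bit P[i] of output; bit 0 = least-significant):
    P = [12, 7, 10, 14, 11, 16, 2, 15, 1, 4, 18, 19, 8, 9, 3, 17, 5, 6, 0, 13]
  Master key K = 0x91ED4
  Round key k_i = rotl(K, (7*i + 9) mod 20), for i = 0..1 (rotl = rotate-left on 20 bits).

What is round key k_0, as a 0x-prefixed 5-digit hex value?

0xDA923

K = 0x91ED4
k_0 = rotl(K, (7*0+9) mod 20) = rotl(K, 9) = 0xDA923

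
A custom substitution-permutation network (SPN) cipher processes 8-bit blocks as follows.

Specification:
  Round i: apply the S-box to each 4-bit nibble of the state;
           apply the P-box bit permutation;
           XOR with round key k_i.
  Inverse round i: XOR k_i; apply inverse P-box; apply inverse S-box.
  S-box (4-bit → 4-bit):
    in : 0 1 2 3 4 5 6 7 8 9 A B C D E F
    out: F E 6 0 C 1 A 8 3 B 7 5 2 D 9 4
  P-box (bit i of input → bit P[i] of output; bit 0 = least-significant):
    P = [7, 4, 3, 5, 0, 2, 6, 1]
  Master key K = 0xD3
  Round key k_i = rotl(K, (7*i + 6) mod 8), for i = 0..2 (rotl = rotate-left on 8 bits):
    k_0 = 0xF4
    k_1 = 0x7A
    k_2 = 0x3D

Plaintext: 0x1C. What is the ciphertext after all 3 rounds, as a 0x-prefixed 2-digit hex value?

s_0 = plaintext = 0x1C
s_1 = Round(s_0, k_0) = 0xA2
s_2 = Round(s_1, k_1) = 0x27
s_3 = Round(s_2, k_2) = 0x59

0x59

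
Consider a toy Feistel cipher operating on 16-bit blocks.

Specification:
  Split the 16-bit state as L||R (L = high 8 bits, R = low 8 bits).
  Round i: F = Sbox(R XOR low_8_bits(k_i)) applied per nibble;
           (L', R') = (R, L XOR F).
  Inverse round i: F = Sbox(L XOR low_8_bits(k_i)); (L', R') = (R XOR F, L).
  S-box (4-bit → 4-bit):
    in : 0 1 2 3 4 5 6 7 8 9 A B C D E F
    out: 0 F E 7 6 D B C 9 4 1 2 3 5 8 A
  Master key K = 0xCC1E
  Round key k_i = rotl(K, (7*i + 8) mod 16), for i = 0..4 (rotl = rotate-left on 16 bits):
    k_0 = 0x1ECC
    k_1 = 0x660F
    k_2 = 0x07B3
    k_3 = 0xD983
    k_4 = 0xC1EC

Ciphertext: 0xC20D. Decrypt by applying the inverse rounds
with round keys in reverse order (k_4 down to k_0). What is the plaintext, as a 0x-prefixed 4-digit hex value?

s_0 = ciphertext = 0xC20D
s_1 = InvRound(s_0, k_4) = 0xE5C2
s_2 = InvRound(s_1, k_3) = 0x79E5
s_3 = InvRound(s_2, k_2) = 0xD479
s_4 = InvRound(s_3, k_1) = 0x2BD4
s_5 = InvRound(s_4, k_0) = 0x582B

0x582B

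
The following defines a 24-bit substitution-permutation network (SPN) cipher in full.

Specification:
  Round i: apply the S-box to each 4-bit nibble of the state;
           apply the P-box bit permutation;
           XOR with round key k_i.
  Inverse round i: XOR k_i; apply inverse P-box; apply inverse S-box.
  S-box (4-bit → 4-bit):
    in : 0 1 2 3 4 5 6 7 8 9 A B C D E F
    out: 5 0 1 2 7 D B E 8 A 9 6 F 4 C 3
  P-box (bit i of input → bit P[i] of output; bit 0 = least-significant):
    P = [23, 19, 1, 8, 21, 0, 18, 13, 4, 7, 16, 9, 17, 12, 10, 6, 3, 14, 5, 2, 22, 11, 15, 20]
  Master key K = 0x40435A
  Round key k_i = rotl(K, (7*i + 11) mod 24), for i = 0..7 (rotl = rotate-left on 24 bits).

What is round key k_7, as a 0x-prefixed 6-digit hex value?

0x35A404

K = 0x40435A
k_0 = rotl(K, (7*0+11) mod 24) = rotl(K, 11) = 0x1AD202
k_1 = rotl(K, (7*1+11) mod 24) = rotl(K, 18) = 0x69010D
k_2 = rotl(K, (7*2+11) mod 24) = rotl(K, 1) = 0x8086B4
k_3 = rotl(K, (7*3+11) mod 24) = rotl(K, 8) = 0x435A40
k_4 = rotl(K, (7*4+11) mod 24) = rotl(K, 15) = 0xAD2021
k_5 = rotl(K, (7*5+11) mod 24) = rotl(K, 22) = 0x9010D6
k_6 = rotl(K, (7*6+11) mod 24) = rotl(K, 5) = 0x086B48
k_7 = rotl(K, (7*7+11) mod 24) = rotl(K, 12) = 0x35A404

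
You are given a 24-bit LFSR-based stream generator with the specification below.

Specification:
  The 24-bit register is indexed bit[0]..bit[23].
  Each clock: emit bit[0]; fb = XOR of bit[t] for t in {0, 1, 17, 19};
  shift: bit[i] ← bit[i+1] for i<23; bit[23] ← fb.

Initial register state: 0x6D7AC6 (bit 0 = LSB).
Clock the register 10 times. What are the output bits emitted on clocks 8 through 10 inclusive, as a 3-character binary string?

101

reg_0 = 0x6D7AC6
clock 1: out=0, reg = 0x36BD63
clock 2: out=1, reg = 0x9B5EB1
clock 3: out=1, reg = 0xCDAF58
clock 4: out=0, reg = 0xE6D7AC
clock 5: out=0, reg = 0xF36BD6
clock 6: out=0, reg = 0x79B5EB
clock 7: out=1, reg = 0xBCDAF5
clock 8: out=1, reg = 0x5E6D7A
clock 9: out=0, reg = 0xAF36BD
clock 10: out=1, reg = 0xD79B5E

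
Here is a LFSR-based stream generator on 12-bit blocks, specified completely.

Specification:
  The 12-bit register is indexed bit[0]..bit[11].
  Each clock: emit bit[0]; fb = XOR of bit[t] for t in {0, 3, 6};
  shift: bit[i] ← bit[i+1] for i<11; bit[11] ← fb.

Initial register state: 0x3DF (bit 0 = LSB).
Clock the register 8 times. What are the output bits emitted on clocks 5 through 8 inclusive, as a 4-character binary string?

reg_0 = 0x3DF
clock 1: out=1, reg = 0x9EF
clock 2: out=1, reg = 0xCF7
clock 3: out=1, reg = 0x67B
clock 4: out=1, reg = 0xB3D
clock 5: out=1, reg = 0x59E
clock 6: out=0, reg = 0xACF
clock 7: out=1, reg = 0xD67
clock 8: out=1, reg = 0x6B3

1011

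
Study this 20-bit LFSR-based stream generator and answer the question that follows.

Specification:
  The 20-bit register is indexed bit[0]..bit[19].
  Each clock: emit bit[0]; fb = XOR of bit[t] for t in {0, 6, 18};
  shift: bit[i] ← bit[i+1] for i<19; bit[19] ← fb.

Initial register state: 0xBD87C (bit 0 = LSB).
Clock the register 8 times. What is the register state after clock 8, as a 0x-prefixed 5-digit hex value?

0x53BD8

reg_0 = 0xBD87C
clock 1: out=0, reg = 0xDEC3E
clock 2: out=0, reg = 0xEF61F
clock 3: out=1, reg = 0x77B0F
clock 4: out=1, reg = 0x3BD87
clock 5: out=1, reg = 0x9DEC3
clock 6: out=1, reg = 0x4EF61
clock 7: out=1, reg = 0xA77B0
clock 8: out=0, reg = 0x53BD8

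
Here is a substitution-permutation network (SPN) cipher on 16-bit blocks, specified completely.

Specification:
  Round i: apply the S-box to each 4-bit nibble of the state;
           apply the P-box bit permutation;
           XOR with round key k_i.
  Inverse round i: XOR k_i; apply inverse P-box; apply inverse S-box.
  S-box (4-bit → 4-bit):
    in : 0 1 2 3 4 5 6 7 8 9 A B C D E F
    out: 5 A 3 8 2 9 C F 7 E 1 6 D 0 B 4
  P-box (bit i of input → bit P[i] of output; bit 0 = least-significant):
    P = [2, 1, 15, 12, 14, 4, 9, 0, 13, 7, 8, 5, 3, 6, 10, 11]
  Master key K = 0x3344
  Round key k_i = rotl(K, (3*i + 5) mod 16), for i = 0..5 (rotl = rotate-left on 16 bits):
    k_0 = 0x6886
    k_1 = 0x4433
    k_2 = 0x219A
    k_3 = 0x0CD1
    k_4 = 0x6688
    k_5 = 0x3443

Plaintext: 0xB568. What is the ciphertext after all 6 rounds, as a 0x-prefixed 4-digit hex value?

s_0 = plaintext = 0xB568
s_1 = Round(s_0, k_0) = 0xCEE1
s_2 = Round(s_1, k_1) = 0x3888
s_3 = Round(s_2, k_2) = 0xCA0C
s_4 = Round(s_3, k_3) = 0xF2DD
s_5 = Round(s_4, k_4) = 0x4208
s_6 = Round(s_5, k_5) = 0xD685

0xD685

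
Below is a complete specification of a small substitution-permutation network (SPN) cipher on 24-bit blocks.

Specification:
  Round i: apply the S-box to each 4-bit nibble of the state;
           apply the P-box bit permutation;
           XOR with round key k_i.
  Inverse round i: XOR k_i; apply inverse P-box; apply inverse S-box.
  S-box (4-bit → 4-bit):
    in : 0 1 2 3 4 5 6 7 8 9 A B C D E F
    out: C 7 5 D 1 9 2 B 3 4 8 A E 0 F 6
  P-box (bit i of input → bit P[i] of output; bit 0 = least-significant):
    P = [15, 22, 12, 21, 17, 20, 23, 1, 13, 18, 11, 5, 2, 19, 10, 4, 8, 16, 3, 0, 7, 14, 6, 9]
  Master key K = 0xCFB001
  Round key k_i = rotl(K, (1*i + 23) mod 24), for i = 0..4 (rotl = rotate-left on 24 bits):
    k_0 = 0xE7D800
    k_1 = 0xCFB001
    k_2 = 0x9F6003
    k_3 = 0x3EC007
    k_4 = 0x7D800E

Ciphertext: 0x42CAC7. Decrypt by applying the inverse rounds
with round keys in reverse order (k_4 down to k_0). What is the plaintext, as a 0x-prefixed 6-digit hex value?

s_0 = ciphertext = 0x42CAC7
s_1 = InvRound(s_0, k_4) = 0xEC6F8A
s_2 = InvRound(s_1, k_3) = 0x532218
s_3 = InvRound(s_2, k_2) = 0xB0B606
s_4 = InvRound(s_3, k_1) = 0xAB167B
s_5 = InvRound(s_4, k_0) = 0xC0CCA8

0xC0CCA8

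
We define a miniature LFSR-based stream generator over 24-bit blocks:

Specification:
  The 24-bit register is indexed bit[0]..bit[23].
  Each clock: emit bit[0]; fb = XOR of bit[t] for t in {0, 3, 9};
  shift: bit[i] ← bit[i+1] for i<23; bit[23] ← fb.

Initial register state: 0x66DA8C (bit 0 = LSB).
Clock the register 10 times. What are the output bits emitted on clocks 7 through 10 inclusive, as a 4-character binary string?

0101

reg_0 = 0x66DA8C
clock 1: out=0, reg = 0x336D46
clock 2: out=0, reg = 0x19B6A3
clock 3: out=1, reg = 0x0CDB51
clock 4: out=1, reg = 0x066DA8
clock 5: out=0, reg = 0x8336D4
clock 6: out=0, reg = 0xC19B6A
clock 7: out=0, reg = 0x60CDB5
clock 8: out=1, reg = 0xB066DA
clock 9: out=0, reg = 0x58336D
clock 10: out=1, reg = 0xAC19B6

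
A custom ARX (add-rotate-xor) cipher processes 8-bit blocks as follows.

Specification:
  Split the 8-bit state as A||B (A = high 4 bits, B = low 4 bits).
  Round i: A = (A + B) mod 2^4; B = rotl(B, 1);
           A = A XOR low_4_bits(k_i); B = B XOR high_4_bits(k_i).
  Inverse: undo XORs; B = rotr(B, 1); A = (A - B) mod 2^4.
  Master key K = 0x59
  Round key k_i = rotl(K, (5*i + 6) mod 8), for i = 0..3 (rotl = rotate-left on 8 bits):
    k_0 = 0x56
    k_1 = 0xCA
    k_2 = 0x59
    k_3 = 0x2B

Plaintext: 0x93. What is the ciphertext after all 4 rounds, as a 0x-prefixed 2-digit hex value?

s_0 = plaintext = 0x93
s_1 = Round(s_0, k_0) = 0xA3
s_2 = Round(s_1, k_1) = 0x7A
s_3 = Round(s_2, k_2) = 0x80
s_4 = Round(s_3, k_3) = 0x32

0x32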